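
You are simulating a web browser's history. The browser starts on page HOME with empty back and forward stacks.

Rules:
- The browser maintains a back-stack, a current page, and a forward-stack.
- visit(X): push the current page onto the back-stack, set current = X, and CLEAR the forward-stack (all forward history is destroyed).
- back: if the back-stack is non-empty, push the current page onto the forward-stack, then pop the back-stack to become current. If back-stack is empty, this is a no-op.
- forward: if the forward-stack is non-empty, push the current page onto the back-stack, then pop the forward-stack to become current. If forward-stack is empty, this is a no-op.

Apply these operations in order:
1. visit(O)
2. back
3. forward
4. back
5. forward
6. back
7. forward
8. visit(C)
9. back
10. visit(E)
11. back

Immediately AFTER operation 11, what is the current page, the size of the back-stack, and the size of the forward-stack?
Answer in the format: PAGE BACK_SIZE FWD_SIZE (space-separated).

After 1 (visit(O)): cur=O back=1 fwd=0
After 2 (back): cur=HOME back=0 fwd=1
After 3 (forward): cur=O back=1 fwd=0
After 4 (back): cur=HOME back=0 fwd=1
After 5 (forward): cur=O back=1 fwd=0
After 6 (back): cur=HOME back=0 fwd=1
After 7 (forward): cur=O back=1 fwd=0
After 8 (visit(C)): cur=C back=2 fwd=0
After 9 (back): cur=O back=1 fwd=1
After 10 (visit(E)): cur=E back=2 fwd=0
After 11 (back): cur=O back=1 fwd=1

O 1 1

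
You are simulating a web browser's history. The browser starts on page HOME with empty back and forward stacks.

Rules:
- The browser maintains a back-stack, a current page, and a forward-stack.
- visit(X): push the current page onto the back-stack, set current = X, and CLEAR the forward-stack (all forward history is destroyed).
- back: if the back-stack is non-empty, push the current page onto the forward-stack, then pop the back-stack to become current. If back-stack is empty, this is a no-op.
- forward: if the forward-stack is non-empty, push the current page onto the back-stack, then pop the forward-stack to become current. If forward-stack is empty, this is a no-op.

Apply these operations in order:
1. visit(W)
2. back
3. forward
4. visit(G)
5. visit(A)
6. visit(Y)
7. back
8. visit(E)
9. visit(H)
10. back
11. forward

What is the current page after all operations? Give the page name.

Answer: H

Derivation:
After 1 (visit(W)): cur=W back=1 fwd=0
After 2 (back): cur=HOME back=0 fwd=1
After 3 (forward): cur=W back=1 fwd=0
After 4 (visit(G)): cur=G back=2 fwd=0
After 5 (visit(A)): cur=A back=3 fwd=0
After 6 (visit(Y)): cur=Y back=4 fwd=0
After 7 (back): cur=A back=3 fwd=1
After 8 (visit(E)): cur=E back=4 fwd=0
After 9 (visit(H)): cur=H back=5 fwd=0
After 10 (back): cur=E back=4 fwd=1
After 11 (forward): cur=H back=5 fwd=0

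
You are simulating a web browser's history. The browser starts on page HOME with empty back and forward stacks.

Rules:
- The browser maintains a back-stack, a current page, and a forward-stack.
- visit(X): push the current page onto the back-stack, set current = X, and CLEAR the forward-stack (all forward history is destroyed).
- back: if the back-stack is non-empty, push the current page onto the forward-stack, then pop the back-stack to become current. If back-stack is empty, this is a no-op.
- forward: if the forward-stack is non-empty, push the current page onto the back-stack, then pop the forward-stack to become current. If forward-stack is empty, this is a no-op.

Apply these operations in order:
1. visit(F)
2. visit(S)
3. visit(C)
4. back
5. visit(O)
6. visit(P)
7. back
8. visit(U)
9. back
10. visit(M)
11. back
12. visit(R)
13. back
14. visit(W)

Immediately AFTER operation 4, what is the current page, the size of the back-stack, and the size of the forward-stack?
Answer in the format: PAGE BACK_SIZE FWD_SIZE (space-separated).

After 1 (visit(F)): cur=F back=1 fwd=0
After 2 (visit(S)): cur=S back=2 fwd=0
After 3 (visit(C)): cur=C back=3 fwd=0
After 4 (back): cur=S back=2 fwd=1

S 2 1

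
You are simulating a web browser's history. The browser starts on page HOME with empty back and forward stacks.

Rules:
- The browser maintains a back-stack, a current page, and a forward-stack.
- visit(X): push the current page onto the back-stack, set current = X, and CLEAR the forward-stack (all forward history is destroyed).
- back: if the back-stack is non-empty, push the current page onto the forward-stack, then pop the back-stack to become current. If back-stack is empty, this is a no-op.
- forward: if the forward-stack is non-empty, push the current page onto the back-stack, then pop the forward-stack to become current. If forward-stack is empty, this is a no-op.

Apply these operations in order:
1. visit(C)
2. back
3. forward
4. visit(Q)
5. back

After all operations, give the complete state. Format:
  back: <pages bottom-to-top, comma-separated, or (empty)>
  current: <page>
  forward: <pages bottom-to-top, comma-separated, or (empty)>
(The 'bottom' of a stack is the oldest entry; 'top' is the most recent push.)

After 1 (visit(C)): cur=C back=1 fwd=0
After 2 (back): cur=HOME back=0 fwd=1
After 3 (forward): cur=C back=1 fwd=0
After 4 (visit(Q)): cur=Q back=2 fwd=0
After 5 (back): cur=C back=1 fwd=1

Answer: back: HOME
current: C
forward: Q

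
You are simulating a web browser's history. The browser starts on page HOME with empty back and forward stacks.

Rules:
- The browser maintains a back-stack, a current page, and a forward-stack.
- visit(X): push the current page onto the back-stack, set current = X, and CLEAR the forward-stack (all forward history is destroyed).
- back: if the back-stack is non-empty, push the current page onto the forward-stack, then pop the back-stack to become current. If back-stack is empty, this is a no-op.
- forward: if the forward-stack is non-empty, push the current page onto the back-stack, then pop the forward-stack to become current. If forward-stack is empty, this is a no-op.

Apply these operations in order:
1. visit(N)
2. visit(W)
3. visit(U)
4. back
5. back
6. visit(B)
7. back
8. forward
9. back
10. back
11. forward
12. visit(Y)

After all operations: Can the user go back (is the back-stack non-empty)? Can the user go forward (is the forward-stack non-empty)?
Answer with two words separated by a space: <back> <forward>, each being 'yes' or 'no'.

Answer: yes no

Derivation:
After 1 (visit(N)): cur=N back=1 fwd=0
After 2 (visit(W)): cur=W back=2 fwd=0
After 3 (visit(U)): cur=U back=3 fwd=0
After 4 (back): cur=W back=2 fwd=1
After 5 (back): cur=N back=1 fwd=2
After 6 (visit(B)): cur=B back=2 fwd=0
After 7 (back): cur=N back=1 fwd=1
After 8 (forward): cur=B back=2 fwd=0
After 9 (back): cur=N back=1 fwd=1
After 10 (back): cur=HOME back=0 fwd=2
After 11 (forward): cur=N back=1 fwd=1
After 12 (visit(Y)): cur=Y back=2 fwd=0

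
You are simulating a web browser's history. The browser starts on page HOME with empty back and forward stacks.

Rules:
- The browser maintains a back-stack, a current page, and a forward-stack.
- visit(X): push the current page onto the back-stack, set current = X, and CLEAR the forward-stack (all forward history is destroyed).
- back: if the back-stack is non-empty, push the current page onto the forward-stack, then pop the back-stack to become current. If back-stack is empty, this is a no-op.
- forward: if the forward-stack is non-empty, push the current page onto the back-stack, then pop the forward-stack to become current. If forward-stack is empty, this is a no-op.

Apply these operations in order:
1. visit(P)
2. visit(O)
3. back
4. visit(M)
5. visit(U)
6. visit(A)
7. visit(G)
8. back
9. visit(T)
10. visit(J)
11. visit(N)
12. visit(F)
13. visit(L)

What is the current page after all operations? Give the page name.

Answer: L

Derivation:
After 1 (visit(P)): cur=P back=1 fwd=0
After 2 (visit(O)): cur=O back=2 fwd=0
After 3 (back): cur=P back=1 fwd=1
After 4 (visit(M)): cur=M back=2 fwd=0
After 5 (visit(U)): cur=U back=3 fwd=0
After 6 (visit(A)): cur=A back=4 fwd=0
After 7 (visit(G)): cur=G back=5 fwd=0
After 8 (back): cur=A back=4 fwd=1
After 9 (visit(T)): cur=T back=5 fwd=0
After 10 (visit(J)): cur=J back=6 fwd=0
After 11 (visit(N)): cur=N back=7 fwd=0
After 12 (visit(F)): cur=F back=8 fwd=0
After 13 (visit(L)): cur=L back=9 fwd=0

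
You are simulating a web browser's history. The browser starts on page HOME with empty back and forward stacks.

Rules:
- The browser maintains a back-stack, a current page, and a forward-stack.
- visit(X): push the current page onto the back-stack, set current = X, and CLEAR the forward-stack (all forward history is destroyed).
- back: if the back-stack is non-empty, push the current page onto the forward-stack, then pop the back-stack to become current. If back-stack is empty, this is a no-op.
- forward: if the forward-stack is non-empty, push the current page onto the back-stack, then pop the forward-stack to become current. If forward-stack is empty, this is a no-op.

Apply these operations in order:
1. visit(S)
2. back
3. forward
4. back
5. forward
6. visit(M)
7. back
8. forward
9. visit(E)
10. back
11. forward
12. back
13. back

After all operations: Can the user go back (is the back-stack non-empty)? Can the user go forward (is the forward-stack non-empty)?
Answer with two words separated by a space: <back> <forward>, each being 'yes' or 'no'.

Answer: yes yes

Derivation:
After 1 (visit(S)): cur=S back=1 fwd=0
After 2 (back): cur=HOME back=0 fwd=1
After 3 (forward): cur=S back=1 fwd=0
After 4 (back): cur=HOME back=0 fwd=1
After 5 (forward): cur=S back=1 fwd=0
After 6 (visit(M)): cur=M back=2 fwd=0
After 7 (back): cur=S back=1 fwd=1
After 8 (forward): cur=M back=2 fwd=0
After 9 (visit(E)): cur=E back=3 fwd=0
After 10 (back): cur=M back=2 fwd=1
After 11 (forward): cur=E back=3 fwd=0
After 12 (back): cur=M back=2 fwd=1
After 13 (back): cur=S back=1 fwd=2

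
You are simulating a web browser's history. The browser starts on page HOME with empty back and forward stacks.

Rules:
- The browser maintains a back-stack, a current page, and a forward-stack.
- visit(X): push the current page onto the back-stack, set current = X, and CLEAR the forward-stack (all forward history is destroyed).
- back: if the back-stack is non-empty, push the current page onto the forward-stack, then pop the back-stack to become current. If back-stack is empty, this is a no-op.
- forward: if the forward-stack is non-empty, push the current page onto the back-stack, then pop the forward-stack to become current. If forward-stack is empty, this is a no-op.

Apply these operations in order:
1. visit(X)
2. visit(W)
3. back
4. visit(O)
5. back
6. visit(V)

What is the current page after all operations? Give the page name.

Answer: V

Derivation:
After 1 (visit(X)): cur=X back=1 fwd=0
After 2 (visit(W)): cur=W back=2 fwd=0
After 3 (back): cur=X back=1 fwd=1
After 4 (visit(O)): cur=O back=2 fwd=0
After 5 (back): cur=X back=1 fwd=1
After 6 (visit(V)): cur=V back=2 fwd=0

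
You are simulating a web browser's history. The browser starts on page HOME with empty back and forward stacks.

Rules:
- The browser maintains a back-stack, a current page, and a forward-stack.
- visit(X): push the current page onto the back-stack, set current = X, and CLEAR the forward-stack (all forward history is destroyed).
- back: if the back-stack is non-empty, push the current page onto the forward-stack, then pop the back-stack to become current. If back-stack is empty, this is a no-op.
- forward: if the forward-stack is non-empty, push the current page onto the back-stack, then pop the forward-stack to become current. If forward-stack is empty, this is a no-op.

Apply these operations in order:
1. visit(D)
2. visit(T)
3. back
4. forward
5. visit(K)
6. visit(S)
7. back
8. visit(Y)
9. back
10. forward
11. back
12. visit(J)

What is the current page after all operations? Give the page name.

Answer: J

Derivation:
After 1 (visit(D)): cur=D back=1 fwd=0
After 2 (visit(T)): cur=T back=2 fwd=0
After 3 (back): cur=D back=1 fwd=1
After 4 (forward): cur=T back=2 fwd=0
After 5 (visit(K)): cur=K back=3 fwd=0
After 6 (visit(S)): cur=S back=4 fwd=0
After 7 (back): cur=K back=3 fwd=1
After 8 (visit(Y)): cur=Y back=4 fwd=0
After 9 (back): cur=K back=3 fwd=1
After 10 (forward): cur=Y back=4 fwd=0
After 11 (back): cur=K back=3 fwd=1
After 12 (visit(J)): cur=J back=4 fwd=0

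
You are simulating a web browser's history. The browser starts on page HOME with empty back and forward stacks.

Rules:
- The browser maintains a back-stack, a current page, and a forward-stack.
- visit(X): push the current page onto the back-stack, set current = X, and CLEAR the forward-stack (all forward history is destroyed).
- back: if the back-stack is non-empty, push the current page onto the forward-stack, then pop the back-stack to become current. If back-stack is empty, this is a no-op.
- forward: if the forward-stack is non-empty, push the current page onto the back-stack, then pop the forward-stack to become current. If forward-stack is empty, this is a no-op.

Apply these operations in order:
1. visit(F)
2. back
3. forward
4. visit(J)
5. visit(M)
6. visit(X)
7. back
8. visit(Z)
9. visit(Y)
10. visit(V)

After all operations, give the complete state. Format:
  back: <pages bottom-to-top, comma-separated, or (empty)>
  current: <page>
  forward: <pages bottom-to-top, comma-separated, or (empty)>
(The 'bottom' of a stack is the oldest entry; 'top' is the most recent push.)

After 1 (visit(F)): cur=F back=1 fwd=0
After 2 (back): cur=HOME back=0 fwd=1
After 3 (forward): cur=F back=1 fwd=0
After 4 (visit(J)): cur=J back=2 fwd=0
After 5 (visit(M)): cur=M back=3 fwd=0
After 6 (visit(X)): cur=X back=4 fwd=0
After 7 (back): cur=M back=3 fwd=1
After 8 (visit(Z)): cur=Z back=4 fwd=0
After 9 (visit(Y)): cur=Y back=5 fwd=0
After 10 (visit(V)): cur=V back=6 fwd=0

Answer: back: HOME,F,J,M,Z,Y
current: V
forward: (empty)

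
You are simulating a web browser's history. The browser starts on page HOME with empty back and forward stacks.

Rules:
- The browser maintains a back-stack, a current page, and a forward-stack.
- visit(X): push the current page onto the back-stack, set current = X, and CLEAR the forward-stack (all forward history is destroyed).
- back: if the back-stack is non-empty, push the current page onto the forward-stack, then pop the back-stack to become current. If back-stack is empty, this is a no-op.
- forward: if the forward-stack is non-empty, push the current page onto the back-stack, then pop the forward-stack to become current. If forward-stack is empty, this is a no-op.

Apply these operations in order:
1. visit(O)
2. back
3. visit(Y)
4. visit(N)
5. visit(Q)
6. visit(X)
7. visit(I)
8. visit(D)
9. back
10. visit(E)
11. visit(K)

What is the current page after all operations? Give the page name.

Answer: K

Derivation:
After 1 (visit(O)): cur=O back=1 fwd=0
After 2 (back): cur=HOME back=0 fwd=1
After 3 (visit(Y)): cur=Y back=1 fwd=0
After 4 (visit(N)): cur=N back=2 fwd=0
After 5 (visit(Q)): cur=Q back=3 fwd=0
After 6 (visit(X)): cur=X back=4 fwd=0
After 7 (visit(I)): cur=I back=5 fwd=0
After 8 (visit(D)): cur=D back=6 fwd=0
After 9 (back): cur=I back=5 fwd=1
After 10 (visit(E)): cur=E back=6 fwd=0
After 11 (visit(K)): cur=K back=7 fwd=0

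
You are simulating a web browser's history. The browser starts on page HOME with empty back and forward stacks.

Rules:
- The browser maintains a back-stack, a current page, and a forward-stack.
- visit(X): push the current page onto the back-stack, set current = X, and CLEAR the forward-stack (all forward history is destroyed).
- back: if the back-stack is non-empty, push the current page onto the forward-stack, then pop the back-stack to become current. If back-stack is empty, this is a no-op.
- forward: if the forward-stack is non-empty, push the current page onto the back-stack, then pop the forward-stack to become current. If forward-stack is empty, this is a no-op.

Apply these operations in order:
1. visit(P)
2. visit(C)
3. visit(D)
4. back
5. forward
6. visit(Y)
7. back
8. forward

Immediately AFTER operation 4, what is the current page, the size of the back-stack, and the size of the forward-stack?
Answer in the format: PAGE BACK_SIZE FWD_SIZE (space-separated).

After 1 (visit(P)): cur=P back=1 fwd=0
After 2 (visit(C)): cur=C back=2 fwd=0
After 3 (visit(D)): cur=D back=3 fwd=0
After 4 (back): cur=C back=2 fwd=1

C 2 1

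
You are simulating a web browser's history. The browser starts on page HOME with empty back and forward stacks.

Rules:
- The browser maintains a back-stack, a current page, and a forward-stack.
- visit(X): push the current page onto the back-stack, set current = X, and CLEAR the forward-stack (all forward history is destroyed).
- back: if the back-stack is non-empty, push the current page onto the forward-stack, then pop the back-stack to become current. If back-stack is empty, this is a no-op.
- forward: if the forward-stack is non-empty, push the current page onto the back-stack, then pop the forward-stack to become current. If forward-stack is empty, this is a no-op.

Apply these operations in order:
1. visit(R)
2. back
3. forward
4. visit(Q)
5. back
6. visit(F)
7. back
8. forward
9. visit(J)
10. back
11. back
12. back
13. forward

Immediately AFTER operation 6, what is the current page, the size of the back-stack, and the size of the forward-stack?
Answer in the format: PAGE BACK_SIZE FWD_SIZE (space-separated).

After 1 (visit(R)): cur=R back=1 fwd=0
After 2 (back): cur=HOME back=0 fwd=1
After 3 (forward): cur=R back=1 fwd=0
After 4 (visit(Q)): cur=Q back=2 fwd=0
After 5 (back): cur=R back=1 fwd=1
After 6 (visit(F)): cur=F back=2 fwd=0

F 2 0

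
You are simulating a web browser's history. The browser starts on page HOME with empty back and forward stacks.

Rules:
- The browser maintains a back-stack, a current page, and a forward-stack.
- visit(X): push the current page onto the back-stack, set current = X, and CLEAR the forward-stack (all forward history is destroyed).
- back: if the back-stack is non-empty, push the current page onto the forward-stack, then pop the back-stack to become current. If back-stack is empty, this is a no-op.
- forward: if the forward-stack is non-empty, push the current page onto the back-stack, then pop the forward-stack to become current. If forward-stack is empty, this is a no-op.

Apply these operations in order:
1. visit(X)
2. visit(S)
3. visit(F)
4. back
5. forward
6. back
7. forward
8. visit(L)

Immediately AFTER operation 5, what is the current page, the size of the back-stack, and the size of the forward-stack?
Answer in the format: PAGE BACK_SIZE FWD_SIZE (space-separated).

After 1 (visit(X)): cur=X back=1 fwd=0
After 2 (visit(S)): cur=S back=2 fwd=0
After 3 (visit(F)): cur=F back=3 fwd=0
After 4 (back): cur=S back=2 fwd=1
After 5 (forward): cur=F back=3 fwd=0

F 3 0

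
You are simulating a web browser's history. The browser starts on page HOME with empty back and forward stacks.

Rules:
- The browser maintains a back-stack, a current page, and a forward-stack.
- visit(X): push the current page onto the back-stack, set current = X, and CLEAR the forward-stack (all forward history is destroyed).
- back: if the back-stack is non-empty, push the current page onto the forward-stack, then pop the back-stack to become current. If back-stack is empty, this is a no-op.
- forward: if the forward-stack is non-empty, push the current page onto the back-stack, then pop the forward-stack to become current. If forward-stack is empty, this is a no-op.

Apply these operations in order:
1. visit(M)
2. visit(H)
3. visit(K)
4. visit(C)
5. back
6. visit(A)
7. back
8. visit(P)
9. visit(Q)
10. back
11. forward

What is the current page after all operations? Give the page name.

Answer: Q

Derivation:
After 1 (visit(M)): cur=M back=1 fwd=0
After 2 (visit(H)): cur=H back=2 fwd=0
After 3 (visit(K)): cur=K back=3 fwd=0
After 4 (visit(C)): cur=C back=4 fwd=0
After 5 (back): cur=K back=3 fwd=1
After 6 (visit(A)): cur=A back=4 fwd=0
After 7 (back): cur=K back=3 fwd=1
After 8 (visit(P)): cur=P back=4 fwd=0
After 9 (visit(Q)): cur=Q back=5 fwd=0
After 10 (back): cur=P back=4 fwd=1
After 11 (forward): cur=Q back=5 fwd=0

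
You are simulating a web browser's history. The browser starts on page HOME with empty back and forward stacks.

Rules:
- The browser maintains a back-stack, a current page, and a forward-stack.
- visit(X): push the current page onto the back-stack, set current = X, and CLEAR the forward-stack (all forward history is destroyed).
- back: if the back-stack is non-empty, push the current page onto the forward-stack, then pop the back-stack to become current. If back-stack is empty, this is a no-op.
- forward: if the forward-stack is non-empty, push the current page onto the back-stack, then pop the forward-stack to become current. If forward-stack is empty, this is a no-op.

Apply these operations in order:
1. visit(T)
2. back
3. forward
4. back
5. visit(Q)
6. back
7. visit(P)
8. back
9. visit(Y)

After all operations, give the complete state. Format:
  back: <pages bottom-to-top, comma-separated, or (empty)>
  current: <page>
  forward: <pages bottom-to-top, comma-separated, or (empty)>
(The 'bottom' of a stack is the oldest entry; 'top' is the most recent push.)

Answer: back: HOME
current: Y
forward: (empty)

Derivation:
After 1 (visit(T)): cur=T back=1 fwd=0
After 2 (back): cur=HOME back=0 fwd=1
After 3 (forward): cur=T back=1 fwd=0
After 4 (back): cur=HOME back=0 fwd=1
After 5 (visit(Q)): cur=Q back=1 fwd=0
After 6 (back): cur=HOME back=0 fwd=1
After 7 (visit(P)): cur=P back=1 fwd=0
After 8 (back): cur=HOME back=0 fwd=1
After 9 (visit(Y)): cur=Y back=1 fwd=0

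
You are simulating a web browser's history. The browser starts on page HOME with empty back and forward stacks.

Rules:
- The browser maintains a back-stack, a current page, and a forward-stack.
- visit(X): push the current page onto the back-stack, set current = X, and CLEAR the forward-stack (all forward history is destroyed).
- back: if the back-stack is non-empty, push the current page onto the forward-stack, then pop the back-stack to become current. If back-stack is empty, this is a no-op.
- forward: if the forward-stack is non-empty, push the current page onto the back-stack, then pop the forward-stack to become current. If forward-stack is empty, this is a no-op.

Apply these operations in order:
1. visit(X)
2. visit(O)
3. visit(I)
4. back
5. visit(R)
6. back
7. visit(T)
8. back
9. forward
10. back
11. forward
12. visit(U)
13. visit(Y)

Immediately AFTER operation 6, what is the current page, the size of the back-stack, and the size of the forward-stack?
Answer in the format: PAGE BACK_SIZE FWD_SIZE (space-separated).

After 1 (visit(X)): cur=X back=1 fwd=0
After 2 (visit(O)): cur=O back=2 fwd=0
After 3 (visit(I)): cur=I back=3 fwd=0
After 4 (back): cur=O back=2 fwd=1
After 5 (visit(R)): cur=R back=3 fwd=0
After 6 (back): cur=O back=2 fwd=1

O 2 1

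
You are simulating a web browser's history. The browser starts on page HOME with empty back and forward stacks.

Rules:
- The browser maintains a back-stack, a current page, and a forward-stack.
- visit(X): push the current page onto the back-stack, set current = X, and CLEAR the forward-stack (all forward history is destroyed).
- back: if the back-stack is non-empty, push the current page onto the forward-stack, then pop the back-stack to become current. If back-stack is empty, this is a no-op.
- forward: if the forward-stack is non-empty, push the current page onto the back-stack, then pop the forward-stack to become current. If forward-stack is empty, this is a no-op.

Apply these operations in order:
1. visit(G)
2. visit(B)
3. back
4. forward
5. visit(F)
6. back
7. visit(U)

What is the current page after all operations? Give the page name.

Answer: U

Derivation:
After 1 (visit(G)): cur=G back=1 fwd=0
After 2 (visit(B)): cur=B back=2 fwd=0
After 3 (back): cur=G back=1 fwd=1
After 4 (forward): cur=B back=2 fwd=0
After 5 (visit(F)): cur=F back=3 fwd=0
After 6 (back): cur=B back=2 fwd=1
After 7 (visit(U)): cur=U back=3 fwd=0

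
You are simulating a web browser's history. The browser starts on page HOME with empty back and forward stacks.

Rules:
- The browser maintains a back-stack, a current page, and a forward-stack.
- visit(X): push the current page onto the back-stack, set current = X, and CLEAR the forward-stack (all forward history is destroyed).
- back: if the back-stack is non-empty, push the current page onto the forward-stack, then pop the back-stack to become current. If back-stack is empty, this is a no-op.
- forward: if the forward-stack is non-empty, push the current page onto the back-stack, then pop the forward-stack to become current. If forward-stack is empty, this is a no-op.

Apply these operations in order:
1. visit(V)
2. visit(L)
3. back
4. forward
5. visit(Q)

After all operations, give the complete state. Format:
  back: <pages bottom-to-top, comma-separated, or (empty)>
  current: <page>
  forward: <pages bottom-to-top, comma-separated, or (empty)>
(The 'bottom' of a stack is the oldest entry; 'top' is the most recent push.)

After 1 (visit(V)): cur=V back=1 fwd=0
After 2 (visit(L)): cur=L back=2 fwd=0
After 3 (back): cur=V back=1 fwd=1
After 4 (forward): cur=L back=2 fwd=0
After 5 (visit(Q)): cur=Q back=3 fwd=0

Answer: back: HOME,V,L
current: Q
forward: (empty)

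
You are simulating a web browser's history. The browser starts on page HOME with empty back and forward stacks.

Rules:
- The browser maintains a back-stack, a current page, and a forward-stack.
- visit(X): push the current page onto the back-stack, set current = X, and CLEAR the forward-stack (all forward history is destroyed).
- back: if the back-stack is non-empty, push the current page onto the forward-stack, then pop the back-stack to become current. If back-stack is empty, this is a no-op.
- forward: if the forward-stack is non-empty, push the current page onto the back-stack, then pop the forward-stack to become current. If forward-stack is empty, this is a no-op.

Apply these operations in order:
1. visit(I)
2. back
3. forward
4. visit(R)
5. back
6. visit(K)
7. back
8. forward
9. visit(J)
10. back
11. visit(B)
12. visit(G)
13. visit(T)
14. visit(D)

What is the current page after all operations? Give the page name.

Answer: D

Derivation:
After 1 (visit(I)): cur=I back=1 fwd=0
After 2 (back): cur=HOME back=0 fwd=1
After 3 (forward): cur=I back=1 fwd=0
After 4 (visit(R)): cur=R back=2 fwd=0
After 5 (back): cur=I back=1 fwd=1
After 6 (visit(K)): cur=K back=2 fwd=0
After 7 (back): cur=I back=1 fwd=1
After 8 (forward): cur=K back=2 fwd=0
After 9 (visit(J)): cur=J back=3 fwd=0
After 10 (back): cur=K back=2 fwd=1
After 11 (visit(B)): cur=B back=3 fwd=0
After 12 (visit(G)): cur=G back=4 fwd=0
After 13 (visit(T)): cur=T back=5 fwd=0
After 14 (visit(D)): cur=D back=6 fwd=0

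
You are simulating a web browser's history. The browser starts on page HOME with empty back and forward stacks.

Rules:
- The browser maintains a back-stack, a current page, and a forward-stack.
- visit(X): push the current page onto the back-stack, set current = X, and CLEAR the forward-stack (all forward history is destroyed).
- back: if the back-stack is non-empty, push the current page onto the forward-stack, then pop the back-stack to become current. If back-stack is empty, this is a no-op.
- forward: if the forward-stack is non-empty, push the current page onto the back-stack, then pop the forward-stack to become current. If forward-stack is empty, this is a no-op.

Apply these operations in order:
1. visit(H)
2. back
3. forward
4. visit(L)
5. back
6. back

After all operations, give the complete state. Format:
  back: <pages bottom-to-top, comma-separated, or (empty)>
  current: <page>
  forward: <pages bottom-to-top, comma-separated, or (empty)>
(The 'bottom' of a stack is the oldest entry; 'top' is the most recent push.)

After 1 (visit(H)): cur=H back=1 fwd=0
After 2 (back): cur=HOME back=0 fwd=1
After 3 (forward): cur=H back=1 fwd=0
After 4 (visit(L)): cur=L back=2 fwd=0
After 5 (back): cur=H back=1 fwd=1
After 6 (back): cur=HOME back=0 fwd=2

Answer: back: (empty)
current: HOME
forward: L,H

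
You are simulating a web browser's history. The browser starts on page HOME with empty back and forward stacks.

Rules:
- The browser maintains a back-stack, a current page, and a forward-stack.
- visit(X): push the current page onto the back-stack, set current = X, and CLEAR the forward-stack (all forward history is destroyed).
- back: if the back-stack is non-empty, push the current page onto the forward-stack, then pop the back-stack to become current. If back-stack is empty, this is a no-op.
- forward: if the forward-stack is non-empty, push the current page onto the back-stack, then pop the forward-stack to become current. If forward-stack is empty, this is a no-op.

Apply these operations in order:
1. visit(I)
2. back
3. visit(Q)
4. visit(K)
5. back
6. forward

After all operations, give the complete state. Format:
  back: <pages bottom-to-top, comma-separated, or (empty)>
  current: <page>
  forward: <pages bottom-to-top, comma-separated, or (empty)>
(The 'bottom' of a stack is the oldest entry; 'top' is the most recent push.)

Answer: back: HOME,Q
current: K
forward: (empty)

Derivation:
After 1 (visit(I)): cur=I back=1 fwd=0
After 2 (back): cur=HOME back=0 fwd=1
After 3 (visit(Q)): cur=Q back=1 fwd=0
After 4 (visit(K)): cur=K back=2 fwd=0
After 5 (back): cur=Q back=1 fwd=1
After 6 (forward): cur=K back=2 fwd=0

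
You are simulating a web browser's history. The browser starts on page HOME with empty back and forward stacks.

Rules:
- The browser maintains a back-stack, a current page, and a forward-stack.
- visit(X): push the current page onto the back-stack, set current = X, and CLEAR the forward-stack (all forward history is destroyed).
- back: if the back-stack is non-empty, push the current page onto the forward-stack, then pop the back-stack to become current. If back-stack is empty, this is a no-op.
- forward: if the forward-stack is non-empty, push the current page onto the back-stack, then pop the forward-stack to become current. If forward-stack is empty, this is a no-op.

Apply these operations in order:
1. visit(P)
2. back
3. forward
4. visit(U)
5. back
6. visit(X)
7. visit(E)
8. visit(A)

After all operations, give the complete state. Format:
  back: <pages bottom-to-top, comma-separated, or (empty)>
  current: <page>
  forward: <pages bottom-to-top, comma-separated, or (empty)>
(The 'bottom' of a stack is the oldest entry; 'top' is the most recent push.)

Answer: back: HOME,P,X,E
current: A
forward: (empty)

Derivation:
After 1 (visit(P)): cur=P back=1 fwd=0
After 2 (back): cur=HOME back=0 fwd=1
After 3 (forward): cur=P back=1 fwd=0
After 4 (visit(U)): cur=U back=2 fwd=0
After 5 (back): cur=P back=1 fwd=1
After 6 (visit(X)): cur=X back=2 fwd=0
After 7 (visit(E)): cur=E back=3 fwd=0
After 8 (visit(A)): cur=A back=4 fwd=0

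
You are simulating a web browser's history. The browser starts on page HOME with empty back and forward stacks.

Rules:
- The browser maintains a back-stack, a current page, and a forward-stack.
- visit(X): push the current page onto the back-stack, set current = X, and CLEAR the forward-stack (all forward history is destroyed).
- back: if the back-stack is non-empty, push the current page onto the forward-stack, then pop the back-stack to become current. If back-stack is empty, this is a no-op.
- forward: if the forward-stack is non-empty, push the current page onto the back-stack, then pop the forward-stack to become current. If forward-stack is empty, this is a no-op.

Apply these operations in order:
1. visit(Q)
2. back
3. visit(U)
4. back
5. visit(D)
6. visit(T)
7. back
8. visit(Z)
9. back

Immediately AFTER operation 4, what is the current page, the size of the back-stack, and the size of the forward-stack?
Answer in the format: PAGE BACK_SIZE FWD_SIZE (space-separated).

After 1 (visit(Q)): cur=Q back=1 fwd=0
After 2 (back): cur=HOME back=0 fwd=1
After 3 (visit(U)): cur=U back=1 fwd=0
After 4 (back): cur=HOME back=0 fwd=1

HOME 0 1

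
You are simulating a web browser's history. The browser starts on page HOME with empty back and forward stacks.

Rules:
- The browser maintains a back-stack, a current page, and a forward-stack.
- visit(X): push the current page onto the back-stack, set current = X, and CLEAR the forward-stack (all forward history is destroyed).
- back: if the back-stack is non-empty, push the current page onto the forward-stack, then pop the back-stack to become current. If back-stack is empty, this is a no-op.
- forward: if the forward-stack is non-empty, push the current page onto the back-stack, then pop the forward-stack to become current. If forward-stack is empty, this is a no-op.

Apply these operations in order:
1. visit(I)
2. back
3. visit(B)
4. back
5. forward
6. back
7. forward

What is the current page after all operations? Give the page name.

Answer: B

Derivation:
After 1 (visit(I)): cur=I back=1 fwd=0
After 2 (back): cur=HOME back=0 fwd=1
After 3 (visit(B)): cur=B back=1 fwd=0
After 4 (back): cur=HOME back=0 fwd=1
After 5 (forward): cur=B back=1 fwd=0
After 6 (back): cur=HOME back=0 fwd=1
After 7 (forward): cur=B back=1 fwd=0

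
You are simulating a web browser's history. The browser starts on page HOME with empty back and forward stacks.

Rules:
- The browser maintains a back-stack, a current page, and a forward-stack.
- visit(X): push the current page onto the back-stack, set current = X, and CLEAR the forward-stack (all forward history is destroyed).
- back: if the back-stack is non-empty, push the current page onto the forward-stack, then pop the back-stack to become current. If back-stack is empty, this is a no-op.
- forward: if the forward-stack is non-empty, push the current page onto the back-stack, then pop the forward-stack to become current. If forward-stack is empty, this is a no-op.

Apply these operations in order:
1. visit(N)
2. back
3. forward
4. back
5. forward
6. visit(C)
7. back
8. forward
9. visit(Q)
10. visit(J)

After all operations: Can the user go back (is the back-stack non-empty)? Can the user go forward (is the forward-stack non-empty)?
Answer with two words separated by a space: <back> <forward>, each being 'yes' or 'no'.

Answer: yes no

Derivation:
After 1 (visit(N)): cur=N back=1 fwd=0
After 2 (back): cur=HOME back=0 fwd=1
After 3 (forward): cur=N back=1 fwd=0
After 4 (back): cur=HOME back=0 fwd=1
After 5 (forward): cur=N back=1 fwd=0
After 6 (visit(C)): cur=C back=2 fwd=0
After 7 (back): cur=N back=1 fwd=1
After 8 (forward): cur=C back=2 fwd=0
After 9 (visit(Q)): cur=Q back=3 fwd=0
After 10 (visit(J)): cur=J back=4 fwd=0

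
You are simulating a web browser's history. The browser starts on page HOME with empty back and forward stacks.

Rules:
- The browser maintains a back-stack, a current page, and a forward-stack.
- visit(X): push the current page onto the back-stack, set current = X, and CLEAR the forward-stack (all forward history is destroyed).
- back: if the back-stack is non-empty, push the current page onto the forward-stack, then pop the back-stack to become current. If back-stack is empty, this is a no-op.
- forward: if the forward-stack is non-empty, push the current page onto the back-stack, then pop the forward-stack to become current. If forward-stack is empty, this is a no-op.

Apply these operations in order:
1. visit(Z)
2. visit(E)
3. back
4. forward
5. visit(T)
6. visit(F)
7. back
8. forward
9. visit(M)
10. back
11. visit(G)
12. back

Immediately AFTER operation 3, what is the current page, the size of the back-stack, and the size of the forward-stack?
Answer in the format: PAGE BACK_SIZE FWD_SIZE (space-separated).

After 1 (visit(Z)): cur=Z back=1 fwd=0
After 2 (visit(E)): cur=E back=2 fwd=0
After 3 (back): cur=Z back=1 fwd=1

Z 1 1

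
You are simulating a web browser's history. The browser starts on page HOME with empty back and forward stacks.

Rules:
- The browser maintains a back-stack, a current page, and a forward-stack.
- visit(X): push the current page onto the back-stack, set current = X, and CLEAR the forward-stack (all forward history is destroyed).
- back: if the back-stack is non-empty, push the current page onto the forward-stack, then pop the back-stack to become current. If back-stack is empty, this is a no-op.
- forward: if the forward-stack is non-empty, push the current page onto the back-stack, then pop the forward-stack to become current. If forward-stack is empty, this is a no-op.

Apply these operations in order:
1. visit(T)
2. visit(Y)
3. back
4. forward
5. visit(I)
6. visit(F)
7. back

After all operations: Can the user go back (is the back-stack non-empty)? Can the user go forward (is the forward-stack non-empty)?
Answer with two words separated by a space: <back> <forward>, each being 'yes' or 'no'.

After 1 (visit(T)): cur=T back=1 fwd=0
After 2 (visit(Y)): cur=Y back=2 fwd=0
After 3 (back): cur=T back=1 fwd=1
After 4 (forward): cur=Y back=2 fwd=0
After 5 (visit(I)): cur=I back=3 fwd=0
After 6 (visit(F)): cur=F back=4 fwd=0
After 7 (back): cur=I back=3 fwd=1

Answer: yes yes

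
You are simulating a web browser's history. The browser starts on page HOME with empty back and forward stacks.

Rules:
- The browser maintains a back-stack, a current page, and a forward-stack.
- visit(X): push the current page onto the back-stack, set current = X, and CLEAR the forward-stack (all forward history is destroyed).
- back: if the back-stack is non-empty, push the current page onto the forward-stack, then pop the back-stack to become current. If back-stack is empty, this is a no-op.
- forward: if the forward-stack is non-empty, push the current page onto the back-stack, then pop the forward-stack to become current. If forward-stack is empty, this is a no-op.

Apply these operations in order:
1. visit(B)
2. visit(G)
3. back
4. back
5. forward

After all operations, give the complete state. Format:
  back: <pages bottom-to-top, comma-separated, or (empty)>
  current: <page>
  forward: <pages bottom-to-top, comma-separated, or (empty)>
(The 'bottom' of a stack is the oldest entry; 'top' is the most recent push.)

Answer: back: HOME
current: B
forward: G

Derivation:
After 1 (visit(B)): cur=B back=1 fwd=0
After 2 (visit(G)): cur=G back=2 fwd=0
After 3 (back): cur=B back=1 fwd=1
After 4 (back): cur=HOME back=0 fwd=2
After 5 (forward): cur=B back=1 fwd=1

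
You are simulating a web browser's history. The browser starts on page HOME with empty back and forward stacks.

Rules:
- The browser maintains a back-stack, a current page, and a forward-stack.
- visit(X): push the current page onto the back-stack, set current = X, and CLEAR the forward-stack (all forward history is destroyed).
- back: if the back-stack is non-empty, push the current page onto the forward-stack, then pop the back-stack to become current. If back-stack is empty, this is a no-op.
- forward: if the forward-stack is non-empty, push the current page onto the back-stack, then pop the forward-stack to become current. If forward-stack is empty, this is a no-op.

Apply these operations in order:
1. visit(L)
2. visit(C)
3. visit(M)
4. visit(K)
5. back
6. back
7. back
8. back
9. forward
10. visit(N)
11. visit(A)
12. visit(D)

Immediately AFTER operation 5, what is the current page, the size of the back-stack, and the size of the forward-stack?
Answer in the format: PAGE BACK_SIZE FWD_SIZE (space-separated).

After 1 (visit(L)): cur=L back=1 fwd=0
After 2 (visit(C)): cur=C back=2 fwd=0
After 3 (visit(M)): cur=M back=3 fwd=0
After 4 (visit(K)): cur=K back=4 fwd=0
After 5 (back): cur=M back=3 fwd=1

M 3 1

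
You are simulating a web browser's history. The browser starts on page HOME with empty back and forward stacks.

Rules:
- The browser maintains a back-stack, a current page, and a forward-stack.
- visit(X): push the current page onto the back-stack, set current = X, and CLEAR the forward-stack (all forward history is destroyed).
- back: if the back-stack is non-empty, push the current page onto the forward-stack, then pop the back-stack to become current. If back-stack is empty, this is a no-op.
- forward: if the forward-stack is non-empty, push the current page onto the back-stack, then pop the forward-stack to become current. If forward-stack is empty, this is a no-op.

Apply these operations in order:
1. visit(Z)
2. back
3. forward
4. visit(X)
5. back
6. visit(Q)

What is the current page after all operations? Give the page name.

After 1 (visit(Z)): cur=Z back=1 fwd=0
After 2 (back): cur=HOME back=0 fwd=1
After 3 (forward): cur=Z back=1 fwd=0
After 4 (visit(X)): cur=X back=2 fwd=0
After 5 (back): cur=Z back=1 fwd=1
After 6 (visit(Q)): cur=Q back=2 fwd=0

Answer: Q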